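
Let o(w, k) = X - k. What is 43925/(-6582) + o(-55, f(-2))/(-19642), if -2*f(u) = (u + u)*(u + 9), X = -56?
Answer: -61593865/9234546 ≈ -6.6699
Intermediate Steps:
f(u) = -u*(9 + u) (f(u) = -(u + u)*(u + 9)/2 = -2*u*(9 + u)/2 = -u*(9 + u))
o(w, k) = -56 - k
43925/(-6582) + o(-55, f(-2))/(-19642) = 43925/(-6582) + (-56 - (-1)*(-2)*(9 - 2))/(-19642) = 43925*(-1/6582) + (-56 - (-1)*(-2)*7)*(-1/19642) = -43925/6582 + (-56 - 1*14)*(-1/19642) = -43925/6582 + (-56 - 14)*(-1/19642) = -43925/6582 - 70*(-1/19642) = -43925/6582 + 5/1403 = -61593865/9234546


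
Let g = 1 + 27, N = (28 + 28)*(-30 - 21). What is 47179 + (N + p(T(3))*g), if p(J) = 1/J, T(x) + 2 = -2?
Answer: 44316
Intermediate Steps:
T(x) = -4 (T(x) = -2 - 2 = -4)
N = -2856 (N = 56*(-51) = -2856)
g = 28
47179 + (N + p(T(3))*g) = 47179 + (-2856 + 28/(-4)) = 47179 + (-2856 - ¼*28) = 47179 + (-2856 - 7) = 47179 - 2863 = 44316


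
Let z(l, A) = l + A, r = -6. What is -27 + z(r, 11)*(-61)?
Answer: -332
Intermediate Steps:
z(l, A) = A + l
-27 + z(r, 11)*(-61) = -27 + (11 - 6)*(-61) = -27 + 5*(-61) = -27 - 305 = -332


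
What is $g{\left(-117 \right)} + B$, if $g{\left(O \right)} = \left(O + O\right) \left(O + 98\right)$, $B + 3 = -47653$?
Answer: $-43210$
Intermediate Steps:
$B = -47656$ ($B = -3 - 47653 = -47656$)
$g{\left(O \right)} = 2 O \left(98 + O\right)$
$g{\left(-117 \right)} + B = 2 \left(-117\right) \left(98 - 117\right) - 47656 = 2 \left(-117\right) \left(-19\right) - 47656 = 4446 - 47656 = -43210$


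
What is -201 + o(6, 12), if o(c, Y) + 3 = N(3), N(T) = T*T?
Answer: -195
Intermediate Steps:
N(T) = T²
o(c, Y) = 6 (o(c, Y) = -3 + 3² = -3 + 9 = 6)
-201 + o(6, 12) = -201 + 6 = -195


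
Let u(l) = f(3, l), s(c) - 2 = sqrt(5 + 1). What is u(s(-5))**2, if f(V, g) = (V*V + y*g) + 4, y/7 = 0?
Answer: 169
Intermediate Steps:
y = 0 (y = 7*0 = 0)
s(c) = 2 + sqrt(6) (s(c) = 2 + sqrt(5 + 1) = 2 + sqrt(6))
f(V, g) = 4 + V**2 (f(V, g) = (V*V + 0*g) + 4 = (V**2 + 0) + 4 = V**2 + 4 = 4 + V**2)
u(l) = 13 (u(l) = 4 + 3**2 = 4 + 9 = 13)
u(s(-5))**2 = 13**2 = 169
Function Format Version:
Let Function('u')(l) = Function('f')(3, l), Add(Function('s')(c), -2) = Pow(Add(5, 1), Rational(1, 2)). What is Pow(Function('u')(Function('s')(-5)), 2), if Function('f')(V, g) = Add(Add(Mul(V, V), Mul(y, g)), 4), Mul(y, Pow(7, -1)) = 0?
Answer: 169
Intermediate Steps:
y = 0 (y = Mul(7, 0) = 0)
Function('s')(c) = Add(2, Pow(6, Rational(1, 2))) (Function('s')(c) = Add(2, Pow(Add(5, 1), Rational(1, 2))) = Add(2, Pow(6, Rational(1, 2))))
Function('f')(V, g) = Add(4, Pow(V, 2)) (Function('f')(V, g) = Add(Add(Mul(V, V), Mul(0, g)), 4) = Add(Add(Pow(V, 2), 0), 4) = Add(Pow(V, 2), 4) = Add(4, Pow(V, 2)))
Function('u')(l) = 13 (Function('u')(l) = Add(4, Pow(3, 2)) = Add(4, 9) = 13)
Pow(Function('u')(Function('s')(-5)), 2) = Pow(13, 2) = 169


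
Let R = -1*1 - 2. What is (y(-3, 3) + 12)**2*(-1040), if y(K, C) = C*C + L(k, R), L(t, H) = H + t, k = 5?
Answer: -550160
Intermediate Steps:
R = -3 (R = -1 - 2 = -3)
y(K, C) = 2 + C**2 (y(K, C) = C*C + (-3 + 5) = C**2 + 2 = 2 + C**2)
(y(-3, 3) + 12)**2*(-1040) = ((2 + 3**2) + 12)**2*(-1040) = ((2 + 9) + 12)**2*(-1040) = (11 + 12)**2*(-1040) = 23**2*(-1040) = 529*(-1040) = -550160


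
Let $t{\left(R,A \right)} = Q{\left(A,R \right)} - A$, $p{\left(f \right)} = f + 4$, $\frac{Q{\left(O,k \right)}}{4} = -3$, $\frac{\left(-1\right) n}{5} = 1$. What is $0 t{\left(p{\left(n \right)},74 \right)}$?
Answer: $0$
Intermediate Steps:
$n = -5$ ($n = \left(-5\right) 1 = -5$)
$Q{\left(O,k \right)} = -12$ ($Q{\left(O,k \right)} = 4 \left(-3\right) = -12$)
$p{\left(f \right)} = 4 + f$
$t{\left(R,A \right)} = -12 - A$
$0 t{\left(p{\left(n \right)},74 \right)} = 0 \left(-12 - 74\right) = 0 \left(-86\right) = 0$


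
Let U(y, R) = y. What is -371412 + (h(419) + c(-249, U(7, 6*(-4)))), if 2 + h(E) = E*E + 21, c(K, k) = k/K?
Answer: -48762175/249 ≈ -1.9583e+5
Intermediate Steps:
h(E) = 19 + E² (h(E) = -2 + (E*E + 21) = -2 + (E² + 21) = -2 + (21 + E²) = 19 + E²)
-371412 + (h(419) + c(-249, U(7, 6*(-4)))) = -371412 + ((19 + 419²) + 7/(-249)) = -371412 + ((19 + 175561) + 7*(-1/249)) = -371412 + (175580 - 7/249) = -371412 + 43719413/249 = -48762175/249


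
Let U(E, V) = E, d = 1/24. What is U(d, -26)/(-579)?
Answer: -1/13896 ≈ -7.1963e-5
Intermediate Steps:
d = 1/24 ≈ 0.041667
U(d, -26)/(-579) = (1/24)/(-579) = (1/24)*(-1/579) = -1/13896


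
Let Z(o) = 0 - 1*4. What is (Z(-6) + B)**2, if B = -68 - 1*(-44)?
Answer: 784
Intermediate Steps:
Z(o) = -4 (Z(o) = 0 - 4 = -4)
B = -24 (B = -68 + 44 = -24)
(Z(-6) + B)**2 = (-4 - 24)**2 = (-28)**2 = 784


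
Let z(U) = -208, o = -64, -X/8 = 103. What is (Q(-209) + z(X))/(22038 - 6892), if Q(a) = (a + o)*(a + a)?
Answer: 56953/7573 ≈ 7.5205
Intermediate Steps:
X = -824 (X = -8*103 = -824)
Q(a) = 2*a*(-64 + a) (Q(a) = (a - 64)*(a + a) = (-64 + a)*(2*a) = 2*a*(-64 + a))
(Q(-209) + z(X))/(22038 - 6892) = (2*(-209)*(-64 - 209) - 208)/(22038 - 6892) = (2*(-209)*(-273) - 208)/15146 = (114114 - 208)*(1/15146) = 113906*(1/15146) = 56953/7573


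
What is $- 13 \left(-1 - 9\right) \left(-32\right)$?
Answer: $-4160$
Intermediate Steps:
$- 13 \left(-1 - 9\right) \left(-32\right) = \left(-13\right) \left(-10\right) \left(-32\right) = 130 \left(-32\right) = -4160$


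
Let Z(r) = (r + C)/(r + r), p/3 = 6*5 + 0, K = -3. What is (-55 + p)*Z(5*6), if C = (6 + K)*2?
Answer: 21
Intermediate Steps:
C = 6 (C = (6 - 3)*2 = 3*2 = 6)
p = 90 (p = 3*(6*5 + 0) = 3*(30 + 0) = 3*30 = 90)
Z(r) = (6 + r)/(2*r) (Z(r) = (r + 6)/(r + r) = (6 + r)/((2*r)) = (6 + r)*(1/(2*r)) = (6 + r)/(2*r))
(-55 + p)*Z(5*6) = (-55 + 90)*((6 + 5*6)/(2*((5*6)))) = 35*((1/2)*(6 + 30)/30) = 35*((1/2)*(1/30)*36) = 35*(3/5) = 21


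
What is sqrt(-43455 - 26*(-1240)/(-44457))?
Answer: 5*I*sqrt(3435479004279)/44457 ≈ 208.46*I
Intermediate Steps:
sqrt(-43455 - 26*(-1240)/(-44457)) = sqrt(-43455 + 32240*(-1/44457)) = sqrt(-43455 - 32240/44457) = sqrt(-1931911175/44457) = 5*I*sqrt(3435479004279)/44457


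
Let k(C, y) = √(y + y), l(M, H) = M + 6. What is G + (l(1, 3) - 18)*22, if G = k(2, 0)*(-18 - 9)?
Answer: -242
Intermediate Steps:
l(M, H) = 6 + M
k(C, y) = √2*√y (k(C, y) = √(2*y) = √2*√y)
G = 0 (G = (√2*√0)*(-18 - 9) = (√2*0)*(-27) = 0*(-27) = 0)
G + (l(1, 3) - 18)*22 = 0 + ((6 + 1) - 18)*22 = 0 + (7 - 18)*22 = 0 - 11*22 = 0 - 242 = -242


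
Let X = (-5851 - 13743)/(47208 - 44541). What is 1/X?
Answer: -2667/19594 ≈ -0.13611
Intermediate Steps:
X = -19594/2667 ≈ -7.3468
1/X = 1/(-19594/2667) = -2667/19594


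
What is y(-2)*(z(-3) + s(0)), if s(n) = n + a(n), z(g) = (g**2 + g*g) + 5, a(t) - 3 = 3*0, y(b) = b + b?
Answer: -104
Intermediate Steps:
y(b) = 2*b
a(t) = 3 (a(t) = 3 + 3*0 = 3 + 0 = 3)
z(g) = 5 + 2*g**2 (z(g) = (g**2 + g**2) + 5 = 2*g**2 + 5 = 5 + 2*g**2)
s(n) = 3 + n (s(n) = n + 3 = 3 + n)
y(-2)*(z(-3) + s(0)) = (2*(-2))*((5 + 2*(-3)**2) + (3 + 0)) = -4*((5 + 2*9) + 3) = -4*((5 + 18) + 3) = -4*(23 + 3) = -4*26 = -104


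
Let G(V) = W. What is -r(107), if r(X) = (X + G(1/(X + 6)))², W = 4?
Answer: -12321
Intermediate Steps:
G(V) = 4
r(X) = (4 + X)² (r(X) = (X + 4)² = (4 + X)²)
-r(107) = -(4 + 107)² = -1*111² = -1*12321 = -12321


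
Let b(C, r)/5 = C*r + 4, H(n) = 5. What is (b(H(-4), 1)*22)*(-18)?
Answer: -17820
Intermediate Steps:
b(C, r) = 20 + 5*C*r (b(C, r) = 5*(C*r + 4) = 5*(4 + C*r) = 20 + 5*C*r)
(b(H(-4), 1)*22)*(-18) = ((20 + 5*5*1)*22)*(-18) = ((20 + 25)*22)*(-18) = (45*22)*(-18) = 990*(-18) = -17820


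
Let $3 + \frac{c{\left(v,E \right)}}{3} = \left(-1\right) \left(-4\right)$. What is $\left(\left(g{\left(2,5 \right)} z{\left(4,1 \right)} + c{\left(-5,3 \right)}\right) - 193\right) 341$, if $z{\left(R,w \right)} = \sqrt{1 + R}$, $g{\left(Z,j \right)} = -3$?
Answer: $-64790 - 1023 \sqrt{5} \approx -67078.0$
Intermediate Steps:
$c{\left(v,E \right)} = 3$ ($c{\left(v,E \right)} = -9 + 3 \left(\left(-1\right) \left(-4\right)\right) = -9 + 3 \cdot 4 = -9 + 12 = 3$)
$\left(\left(g{\left(2,5 \right)} z{\left(4,1 \right)} + c{\left(-5,3 \right)}\right) - 193\right) 341 = \left(\left(- 3 \sqrt{1 + 4} + 3\right) - 193\right) 341 = \left(\left(- 3 \sqrt{5} + 3\right) - 193\right) 341 = \left(\left(3 - 3 \sqrt{5}\right) - 193\right) 341 = \left(-190 - 3 \sqrt{5}\right) 341 = -64790 - 1023 \sqrt{5}$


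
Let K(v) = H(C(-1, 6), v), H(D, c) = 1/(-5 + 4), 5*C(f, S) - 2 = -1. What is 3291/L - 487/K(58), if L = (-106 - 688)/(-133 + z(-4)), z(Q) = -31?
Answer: 463201/397 ≈ 1166.8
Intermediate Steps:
C(f, S) = ⅕ (C(f, S) = ⅖ + (⅕)*(-1) = ⅖ - ⅕ = ⅕)
H(D, c) = -1 (H(D, c) = 1/(-1) = -1)
K(v) = -1
L = 397/82 (L = (-106 - 688)/(-133 - 31) = -794/(-164) = -794*(-1/164) = 397/82 ≈ 4.8415)
3291/L - 487/K(58) = 3291/(397/82) - 487/(-1) = 3291*(82/397) - 487*(-1) = 269862/397 + 487 = 463201/397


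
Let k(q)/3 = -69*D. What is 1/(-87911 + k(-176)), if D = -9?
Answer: -1/86048 ≈ -1.1621e-5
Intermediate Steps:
k(q) = 1863 (k(q) = 3*(-69*(-9)) = 3*621 = 1863)
1/(-87911 + k(-176)) = 1/(-87911 + 1863) = 1/(-86048) = -1/86048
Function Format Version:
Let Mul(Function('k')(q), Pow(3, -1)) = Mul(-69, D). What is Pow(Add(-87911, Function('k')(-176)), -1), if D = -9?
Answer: Rational(-1, 86048) ≈ -1.1621e-5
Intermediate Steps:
Function('k')(q) = 1863 (Function('k')(q) = Mul(3, Mul(-69, -9)) = Mul(3, 621) = 1863)
Pow(Add(-87911, Function('k')(-176)), -1) = Pow(Add(-87911, 1863), -1) = Pow(-86048, -1) = Rational(-1, 86048)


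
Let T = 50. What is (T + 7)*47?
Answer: 2679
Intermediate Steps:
(T + 7)*47 = (50 + 7)*47 = 57*47 = 2679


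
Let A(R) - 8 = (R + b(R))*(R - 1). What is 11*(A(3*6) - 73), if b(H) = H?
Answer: 6017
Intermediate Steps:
A(R) = 8 + 2*R*(-1 + R) (A(R) = 8 + (R + R)*(R - 1) = 8 + (2*R)*(-1 + R) = 8 + 2*R*(-1 + R))
11*(A(3*6) - 73) = 11*((8 - 6*6 + 2*(3*6)²) - 73) = 11*((8 - 2*18 + 2*18²) - 73) = 11*((8 - 36 + 2*324) - 73) = 11*((8 - 36 + 648) - 73) = 11*(620 - 73) = 11*547 = 6017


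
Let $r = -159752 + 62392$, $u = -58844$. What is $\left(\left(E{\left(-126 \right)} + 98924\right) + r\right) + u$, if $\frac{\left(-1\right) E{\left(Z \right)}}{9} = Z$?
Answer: $-56146$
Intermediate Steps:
$E{\left(Z \right)} = - 9 Z$
$r = -97360$
$\left(\left(E{\left(-126 \right)} + 98924\right) + r\right) + u = \left(\left(\left(-9\right) \left(-126\right) + 98924\right) - 97360\right) - 58844 = \left(\left(1134 + 98924\right) - 97360\right) - 58844 = \left(100058 - 97360\right) - 58844 = 2698 - 58844 = -56146$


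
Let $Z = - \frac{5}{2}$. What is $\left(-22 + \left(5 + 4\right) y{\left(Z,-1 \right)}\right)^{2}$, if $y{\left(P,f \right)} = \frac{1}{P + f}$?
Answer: $\frac{29584}{49} \approx 603.75$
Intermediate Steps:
$Z = - \frac{5}{2}$ ($Z = \left(-5\right) \frac{1}{2} = - \frac{5}{2} \approx -2.5$)
$\left(-22 + \left(5 + 4\right) y{\left(Z,-1 \right)}\right)^{2} = \left(-22 + \frac{5 + 4}{- \frac{5}{2} - 1}\right)^{2} = \left(-22 + \frac{9}{- \frac{7}{2}}\right)^{2} = \left(-22 + 9 \left(- \frac{2}{7}\right)\right)^{2} = \left(-22 - \frac{18}{7}\right)^{2} = \left(- \frac{172}{7}\right)^{2} = \frac{29584}{49}$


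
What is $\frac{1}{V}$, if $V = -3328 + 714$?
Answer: $- \frac{1}{2614} \approx -0.00038256$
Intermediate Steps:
$V = -2614$
$\frac{1}{V} = \frac{1}{-2614} = - \frac{1}{2614}$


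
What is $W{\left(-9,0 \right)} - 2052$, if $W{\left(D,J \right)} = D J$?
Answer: $-2052$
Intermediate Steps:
$W{\left(-9,0 \right)} - 2052 = \left(-9\right) 0 - 2052 = 0 - 2052 = -2052$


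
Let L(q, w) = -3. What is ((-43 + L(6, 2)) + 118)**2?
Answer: 5184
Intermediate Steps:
((-43 + L(6, 2)) + 118)**2 = ((-43 - 3) + 118)**2 = (-46 + 118)**2 = 72**2 = 5184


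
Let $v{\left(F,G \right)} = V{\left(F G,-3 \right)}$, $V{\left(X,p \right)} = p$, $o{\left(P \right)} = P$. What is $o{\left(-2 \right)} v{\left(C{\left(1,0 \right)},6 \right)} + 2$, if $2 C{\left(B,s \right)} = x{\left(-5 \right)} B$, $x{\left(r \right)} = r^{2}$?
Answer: $8$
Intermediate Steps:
$C{\left(B,s \right)} = \frac{25 B}{2}$ ($C{\left(B,s \right)} = \frac{\left(-5\right)^{2} B}{2} = \frac{25 B}{2}$)
$v{\left(F,G \right)} = -3$
$o{\left(-2 \right)} v{\left(C{\left(1,0 \right)},6 \right)} + 2 = \left(-2\right) \left(-3\right) + 2 = 6 + 2 = 8$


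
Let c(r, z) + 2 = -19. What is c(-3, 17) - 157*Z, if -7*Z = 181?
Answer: 28270/7 ≈ 4038.6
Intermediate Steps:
Z = -181/7 (Z = -⅐*181 = -181/7 ≈ -25.857)
c(r, z) = -21 (c(r, z) = -2 - 19 = -21)
c(-3, 17) - 157*Z = -21 - 157*(-181/7) = -21 + 28417/7 = 28270/7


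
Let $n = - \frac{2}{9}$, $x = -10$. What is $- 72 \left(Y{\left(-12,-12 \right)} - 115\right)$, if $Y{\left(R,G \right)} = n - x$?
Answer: $7576$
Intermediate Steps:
$n = - \frac{2}{9}$ ($n = \left(-2\right) \frac{1}{9} = - \frac{2}{9} \approx -0.22222$)
$Y{\left(R,G \right)} = \frac{88}{9}$ ($Y{\left(R,G \right)} = - \frac{2}{9} - -10 = - \frac{2}{9} + 10 = \frac{88}{9}$)
$- 72 \left(Y{\left(-12,-12 \right)} - 115\right) = - 72 \left(\frac{88}{9} - 115\right) = \left(-72\right) \left(- \frac{947}{9}\right) = 7576$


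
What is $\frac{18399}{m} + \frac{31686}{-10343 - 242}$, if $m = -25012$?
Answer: $- \frac{987283647}{264752020} \approx -3.7291$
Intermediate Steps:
$\frac{18399}{m} + \frac{31686}{-10343 - 242} = \frac{18399}{-25012} + \frac{31686}{-10343 - 242} = 18399 \left(- \frac{1}{25012}\right) + \frac{31686}{-10343 - 242} = - \frac{18399}{25012} + \frac{31686}{-10585} = - \frac{18399}{25012} + 31686 \left(- \frac{1}{10585}\right) = - \frac{18399}{25012} - \frac{31686}{10585} = - \frac{987283647}{264752020}$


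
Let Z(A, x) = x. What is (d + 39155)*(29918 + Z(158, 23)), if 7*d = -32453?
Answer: 7234703712/7 ≈ 1.0335e+9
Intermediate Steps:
d = -32453/7 (d = (⅐)*(-32453) = -32453/7 ≈ -4636.1)
(d + 39155)*(29918 + Z(158, 23)) = (-32453/7 + 39155)*(29918 + 23) = (241632/7)*29941 = 7234703712/7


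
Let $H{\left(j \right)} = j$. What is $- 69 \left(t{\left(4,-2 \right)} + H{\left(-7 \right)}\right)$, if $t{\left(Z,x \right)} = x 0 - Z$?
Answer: $759$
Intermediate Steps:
$t{\left(Z,x \right)} = - Z$ ($t{\left(Z,x \right)} = 0 - Z = - Z$)
$- 69 \left(t{\left(4,-2 \right)} + H{\left(-7 \right)}\right) = - 69 \left(\left(-1\right) 4 - 7\right) = - 69 \left(-4 - 7\right) = \left(-69\right) \left(-11\right) = 759$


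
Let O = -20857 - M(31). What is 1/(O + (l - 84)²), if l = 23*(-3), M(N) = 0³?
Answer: 1/2552 ≈ 0.00039185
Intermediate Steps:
M(N) = 0
l = -69
O = -20857 (O = -20857 - 1*0 = -20857 + 0 = -20857)
1/(O + (l - 84)²) = 1/(-20857 + (-69 - 84)²) = 1/(-20857 + (-153)²) = 1/(-20857 + 23409) = 1/2552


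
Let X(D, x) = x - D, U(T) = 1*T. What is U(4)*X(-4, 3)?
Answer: 28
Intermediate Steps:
U(T) = T
U(4)*X(-4, 3) = 4*(3 - 1*(-4)) = 4*(3 + 4) = 4*7 = 28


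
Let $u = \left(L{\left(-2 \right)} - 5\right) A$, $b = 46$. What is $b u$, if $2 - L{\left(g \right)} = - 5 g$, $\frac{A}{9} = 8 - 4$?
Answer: $-21528$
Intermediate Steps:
$A = 36$ ($A = 9 \left(8 - 4\right) = 9 \cdot 4 = 36$)
$L{\left(g \right)} = 2 + 5 g$ ($L{\left(g \right)} = 2 - - 5 g = 2 + 5 g$)
$u = -468$ ($u = \left(\left(2 + 5 \left(-2\right)\right) - 5\right) 36 = \left(\left(2 - 10\right) - 5\right) 36 = \left(-8 - 5\right) 36 = \left(-13\right) 36 = -468$)
$b u = 46 \left(-468\right) = -21528$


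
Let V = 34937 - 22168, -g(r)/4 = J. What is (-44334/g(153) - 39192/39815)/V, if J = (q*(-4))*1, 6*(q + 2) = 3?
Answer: 294036267/2033590940 ≈ 0.14459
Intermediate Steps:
q = -3/2 (q = -2 + (⅙)*3 = -2 + ½ = -3/2 ≈ -1.5000)
J = 6 (J = -3/2*(-4)*1 = 6*1 = 6)
g(r) = -24 (g(r) = -4*6 = -24)
V = 12769
(-44334/g(153) - 39192/39815)/V = (-44334/(-24) - 39192/39815)/12769 = (-44334*(-1/24) - 39192*1/39815)*(1/12769) = (7389/4 - 39192/39815)*(1/12769) = (294036267/159260)*(1/12769) = 294036267/2033590940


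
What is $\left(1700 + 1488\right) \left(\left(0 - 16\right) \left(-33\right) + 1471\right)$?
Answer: $6372812$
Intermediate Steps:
$\left(1700 + 1488\right) \left(\left(0 - 16\right) \left(-33\right) + 1471\right) = 3188 \left(\left(-16\right) \left(-33\right) + 1471\right) = 3188 \left(528 + 1471\right) = 3188 \cdot 1999 = 6372812$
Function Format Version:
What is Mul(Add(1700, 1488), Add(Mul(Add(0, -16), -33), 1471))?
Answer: 6372812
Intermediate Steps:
Mul(Add(1700, 1488), Add(Mul(Add(0, -16), -33), 1471)) = Mul(3188, Add(Mul(-16, -33), 1471)) = Mul(3188, Add(528, 1471)) = Mul(3188, 1999) = 6372812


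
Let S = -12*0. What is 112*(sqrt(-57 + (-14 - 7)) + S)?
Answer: 112*I*sqrt(78) ≈ 989.16*I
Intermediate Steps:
S = 0
112*(sqrt(-57 + (-14 - 7)) + S) = 112*(sqrt(-57 + (-14 - 7)) + 0) = 112*(sqrt(-57 - 21) + 0) = 112*(sqrt(-78) + 0) = 112*(I*sqrt(78) + 0) = 112*(I*sqrt(78)) = 112*I*sqrt(78)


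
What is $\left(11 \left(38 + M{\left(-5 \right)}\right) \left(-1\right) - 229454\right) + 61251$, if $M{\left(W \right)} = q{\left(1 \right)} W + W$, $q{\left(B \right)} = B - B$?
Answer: $-168566$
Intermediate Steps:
$q{\left(B \right)} = 0$
$M{\left(W \right)} = W$ ($M{\left(W \right)} = 0 W + W = 0 + W = W$)
$\left(11 \left(38 + M{\left(-5 \right)}\right) \left(-1\right) - 229454\right) + 61251 = \left(11 \left(38 - 5\right) \left(-1\right) - 229454\right) + 61251 = \left(11 \cdot 33 \left(-1\right) - 229454\right) + 61251 = \left(363 \left(-1\right) - 229454\right) + 61251 = \left(-363 - 229454\right) + 61251 = -229817 + 61251 = -168566$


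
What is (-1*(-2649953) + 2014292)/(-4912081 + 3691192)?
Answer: -4664245/1220889 ≈ -3.8204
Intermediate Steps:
(-1*(-2649953) + 2014292)/(-4912081 + 3691192) = (2649953 + 2014292)/(-1220889) = 4664245*(-1/1220889) = -4664245/1220889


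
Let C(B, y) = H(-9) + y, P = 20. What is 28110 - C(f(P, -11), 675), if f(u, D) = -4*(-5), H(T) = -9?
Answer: 27444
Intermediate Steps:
f(u, D) = 20
C(B, y) = -9 + y
28110 - C(f(P, -11), 675) = 28110 - (-9 + 675) = 28110 - 1*666 = 28110 - 666 = 27444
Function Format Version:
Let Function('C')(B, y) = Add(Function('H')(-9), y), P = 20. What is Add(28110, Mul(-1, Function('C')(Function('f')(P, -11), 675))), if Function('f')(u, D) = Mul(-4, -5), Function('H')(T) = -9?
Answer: 27444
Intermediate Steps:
Function('f')(u, D) = 20
Function('C')(B, y) = Add(-9, y)
Add(28110, Mul(-1, Function('C')(Function('f')(P, -11), 675))) = Add(28110, Mul(-1, Add(-9, 675))) = Add(28110, Mul(-1, 666)) = Add(28110, -666) = 27444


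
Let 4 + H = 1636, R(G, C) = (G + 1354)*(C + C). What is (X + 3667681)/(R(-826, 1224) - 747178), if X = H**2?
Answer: 6331105/545366 ≈ 11.609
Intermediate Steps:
R(G, C) = 2*C*(1354 + G) (R(G, C) = (1354 + G)*(2*C) = 2*C*(1354 + G))
H = 1632 (H = -4 + 1636 = 1632)
X = 2663424 (X = 1632**2 = 2663424)
(X + 3667681)/(R(-826, 1224) - 747178) = (2663424 + 3667681)/(2*1224*(1354 - 826) - 747178) = 6331105/(2*1224*528 - 747178) = 6331105/(1292544 - 747178) = 6331105/545366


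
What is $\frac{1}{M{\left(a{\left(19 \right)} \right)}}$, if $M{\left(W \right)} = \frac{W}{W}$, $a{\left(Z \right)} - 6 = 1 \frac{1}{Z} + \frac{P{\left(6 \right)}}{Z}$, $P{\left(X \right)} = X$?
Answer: $1$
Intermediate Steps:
$a{\left(Z \right)} = 6 + \frac{7}{Z}$ ($a{\left(Z \right)} = 6 + \left(1 \frac{1}{Z} + \frac{6}{Z}\right) = 6 + \left(\frac{1}{Z} + \frac{6}{Z}\right) = 6 + \frac{7}{Z}$)
$M{\left(W \right)} = 1$
$\frac{1}{M{\left(a{\left(19 \right)} \right)}} = 1^{-1} = 1$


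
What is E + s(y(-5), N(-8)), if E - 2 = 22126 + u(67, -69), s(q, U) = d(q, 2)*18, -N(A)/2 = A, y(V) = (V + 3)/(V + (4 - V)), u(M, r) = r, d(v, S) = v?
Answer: 22050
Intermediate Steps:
y(V) = ¾ + V/4 (y(V) = (3 + V)/4 = (3 + V)*(¼) = ¾ + V/4)
N(A) = -2*A
s(q, U) = 18*q (s(q, U) = q*18 = 18*q)
E = 22059 (E = 2 + (22126 - 69) = 2 + 22057 = 22059)
E + s(y(-5), N(-8)) = 22059 + 18*(¾ + (¼)*(-5)) = 22059 + 18*(¾ - 5/4) = 22059 + 18*(-½) = 22059 - 9 = 22050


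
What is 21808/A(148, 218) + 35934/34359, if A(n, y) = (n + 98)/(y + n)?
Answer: 15236279562/469573 ≈ 32447.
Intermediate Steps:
A(n, y) = (98 + n)/(n + y)
21808/A(148, 218) + 35934/34359 = 21808/(((98 + 148)/(148 + 218))) + 35934/34359 = 21808/((246/366)) + 35934*(1/34359) = 21808/(((1/366)*246)) + 11978/11453 = 21808/(41/61) + 11978/11453 = 21808*(61/41) + 11978/11453 = 1330288/41 + 11978/11453 = 15236279562/469573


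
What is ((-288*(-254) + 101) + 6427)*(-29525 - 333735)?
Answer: -28944556800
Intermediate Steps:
((-288*(-254) + 101) + 6427)*(-29525 - 333735) = ((73152 + 101) + 6427)*(-363260) = (73253 + 6427)*(-363260) = 79680*(-363260) = -28944556800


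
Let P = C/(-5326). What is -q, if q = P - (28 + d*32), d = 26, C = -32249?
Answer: 4548111/5326 ≈ 853.95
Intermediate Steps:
P = 32249/5326 (P = -32249/(-5326) = -32249*(-1/5326) = 32249/5326 ≈ 6.0550)
q = -4548111/5326 (q = 32249/5326 - (28 + 26*32) = 32249/5326 - (28 + 832) = 32249/5326 - 1*860 = 32249/5326 - 860 = -4548111/5326 ≈ -853.95)
-q = -1*(-4548111/5326) = 4548111/5326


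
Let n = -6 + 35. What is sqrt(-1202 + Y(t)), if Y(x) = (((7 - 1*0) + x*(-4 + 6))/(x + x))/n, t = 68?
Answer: I*sqrt(4674177370)/1972 ≈ 34.669*I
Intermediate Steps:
n = 29
Y(x) = (7 + 2*x)/(58*x) (Y(x) = (((7 - 1*0) + x*(-4 + 6))/(x + x))/29 = (((7 + 0) + x*2)/((2*x)))*(1/29) = ((7 + 2*x)*(1/(2*x)))*(1/29) = ((7 + 2*x)/(2*x))*(1/29) = (7 + 2*x)/(58*x))
sqrt(-1202 + Y(t)) = sqrt(-1202 + (1/58)*(7 + 2*68)/68) = sqrt(-1202 + (1/58)*(1/68)*(7 + 136)) = sqrt(-1202 + (1/58)*(1/68)*143) = sqrt(-1202 + 143/3944) = sqrt(-4740545/3944) = I*sqrt(4674177370)/1972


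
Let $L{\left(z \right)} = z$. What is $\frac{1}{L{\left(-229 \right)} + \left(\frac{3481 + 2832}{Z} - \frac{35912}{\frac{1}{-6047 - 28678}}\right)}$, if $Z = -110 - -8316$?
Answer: $\frac{8206}{10233242832339} \approx 8.019 \cdot 10^{-10}$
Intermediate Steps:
$Z = 8206$ ($Z = -110 + 8316 = 8206$)
$\frac{1}{L{\left(-229 \right)} + \left(\frac{3481 + 2832}{Z} - \frac{35912}{\frac{1}{-6047 - 28678}}\right)} = \frac{1}{-229 + \left(\frac{3481 + 2832}{8206} - \frac{35912}{\frac{1}{-6047 - 28678}}\right)} = \frac{1}{-229 - \left(- \frac{6313}{8206} + \frac{35912}{\frac{1}{-34725}}\right)} = \frac{1}{-229 - \left(- \frac{6313}{8206} + \frac{35912}{- \frac{1}{34725}}\right)} = \frac{1}{-229 + \left(\frac{6313}{8206} - -1247044200\right)} = \frac{1}{-229 + \left(\frac{6313}{8206} + 1247044200\right)} = \frac{1}{-229 + \frac{10233244711513}{8206}} = \frac{1}{\frac{10233242832339}{8206}} = \frac{8206}{10233242832339}$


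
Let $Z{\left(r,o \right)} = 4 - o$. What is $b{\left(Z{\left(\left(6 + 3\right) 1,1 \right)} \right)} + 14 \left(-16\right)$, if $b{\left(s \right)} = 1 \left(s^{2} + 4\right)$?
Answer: $-211$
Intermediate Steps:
$b{\left(s \right)} = 4 + s^{2}$ ($b{\left(s \right)} = 1 \left(4 + s^{2}\right) = 4 + s^{2}$)
$b{\left(Z{\left(\left(6 + 3\right) 1,1 \right)} \right)} + 14 \left(-16\right) = \left(4 + \left(4 - 1\right)^{2}\right) + 14 \left(-16\right) = \left(4 + \left(4 - 1\right)^{2}\right) - 224 = \left(4 + 3^{2}\right) - 224 = \left(4 + 9\right) - 224 = 13 - 224 = -211$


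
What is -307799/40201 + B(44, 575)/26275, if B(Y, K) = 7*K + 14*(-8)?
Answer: -7930112212/1056281275 ≈ -7.5076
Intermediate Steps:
B(Y, K) = -112 + 7*K (B(Y, K) = 7*K - 112 = -112 + 7*K)
-307799/40201 + B(44, 575)/26275 = -307799/40201 + (-112 + 7*575)/26275 = -307799*1/40201 + (-112 + 4025)*(1/26275) = -307799/40201 + 3913*(1/26275) = -307799/40201 + 3913/26275 = -7930112212/1056281275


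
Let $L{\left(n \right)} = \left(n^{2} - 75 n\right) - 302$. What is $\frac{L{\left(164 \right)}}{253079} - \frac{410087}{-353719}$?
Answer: $\frac{6402380427}{5265814753} \approx 1.2158$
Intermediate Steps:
$L{\left(n \right)} = -302 + n^{2} - 75 n$
$\frac{L{\left(164 \right)}}{253079} - \frac{410087}{-353719} = \frac{-302 + 164^{2} - 12300}{253079} - \frac{410087}{-353719} = \left(-302 + 26896 - 12300\right) \frac{1}{253079} - - \frac{410087}{353719} = 14294 \cdot \frac{1}{253079} + \frac{410087}{353719} = \frac{14294}{253079} + \frac{410087}{353719} = \frac{6402380427}{5265814753}$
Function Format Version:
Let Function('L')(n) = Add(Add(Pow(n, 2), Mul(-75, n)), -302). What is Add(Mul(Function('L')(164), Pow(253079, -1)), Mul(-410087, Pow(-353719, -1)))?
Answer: Rational(6402380427, 5265814753) ≈ 1.2158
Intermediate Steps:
Function('L')(n) = Add(-302, Pow(n, 2), Mul(-75, n))
Add(Mul(Function('L')(164), Pow(253079, -1)), Mul(-410087, Pow(-353719, -1))) = Add(Mul(Add(-302, Pow(164, 2), Mul(-75, 164)), Pow(253079, -1)), Mul(-410087, Pow(-353719, -1))) = Add(Mul(Add(-302, 26896, -12300), Rational(1, 253079)), Mul(-410087, Rational(-1, 353719))) = Add(Mul(14294, Rational(1, 253079)), Rational(410087, 353719)) = Add(Rational(14294, 253079), Rational(410087, 353719)) = Rational(6402380427, 5265814753)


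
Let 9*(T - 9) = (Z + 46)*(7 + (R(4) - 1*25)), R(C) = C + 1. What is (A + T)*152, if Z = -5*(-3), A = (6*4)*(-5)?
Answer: -272384/9 ≈ -30265.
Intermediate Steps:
A = -120 (A = 24*(-5) = -120)
R(C) = 1 + C
Z = 15
T = -712/9 (T = 9 + ((15 + 46)*(7 + ((1 + 4) - 1*25)))/9 = 9 + (61*(7 + (5 - 25)))/9 = 9 + (61*(7 - 20))/9 = 9 + (61*(-13))/9 = 9 + (⅑)*(-793) = 9 - 793/9 = -712/9 ≈ -79.111)
(A + T)*152 = (-120 - 712/9)*152 = -1792/9*152 = -272384/9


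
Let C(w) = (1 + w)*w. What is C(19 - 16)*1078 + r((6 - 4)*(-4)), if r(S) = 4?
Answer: 12940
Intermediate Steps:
C(w) = w*(1 + w)
C(19 - 16)*1078 + r((6 - 4)*(-4)) = ((19 - 16)*(1 + (19 - 16)))*1078 + 4 = (3*(1 + 3))*1078 + 4 = (3*4)*1078 + 4 = 12*1078 + 4 = 12936 + 4 = 12940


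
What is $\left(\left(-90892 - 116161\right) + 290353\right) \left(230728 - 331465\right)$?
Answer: $-8391392100$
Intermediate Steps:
$\left(\left(-90892 - 116161\right) + 290353\right) \left(230728 - 331465\right) = \left(\left(-90892 - 116161\right) + 290353\right) \left(-100737\right) = \left(-207053 + 290353\right) \left(-100737\right) = 83300 \left(-100737\right) = -8391392100$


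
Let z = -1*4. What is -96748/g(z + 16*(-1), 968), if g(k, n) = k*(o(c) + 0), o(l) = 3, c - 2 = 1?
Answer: 24187/15 ≈ 1612.5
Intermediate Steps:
c = 3 (c = 2 + 1 = 3)
z = -4
g(k, n) = 3*k (g(k, n) = k*(3 + 0) = k*3 = 3*k)
-96748/g(z + 16*(-1), 968) = -96748*1/(3*(-4 + 16*(-1))) = -96748*1/(3*(-4 - 16)) = -96748/(3*(-20)) = -96748/(-60) = -96748*(-1/60) = 24187/15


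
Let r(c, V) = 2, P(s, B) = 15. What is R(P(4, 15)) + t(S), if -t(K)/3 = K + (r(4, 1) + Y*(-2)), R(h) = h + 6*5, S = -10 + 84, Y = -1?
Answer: -189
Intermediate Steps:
S = 74
R(h) = 30 + h (R(h) = h + 30 = 30 + h)
t(K) = -12 - 3*K (t(K) = -3*(K + (2 - 1*(-2))) = -3*(K + (2 + 2)) = -3*(K + 4) = -3*(4 + K) = -12 - 3*K)
R(P(4, 15)) + t(S) = (30 + 15) + (-12 - 3*74) = 45 + (-12 - 222) = 45 - 234 = -189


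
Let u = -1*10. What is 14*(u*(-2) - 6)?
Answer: 196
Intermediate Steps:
u = -10
14*(u*(-2) - 6) = 14*(-10*(-2) - 6) = 14*(20 - 6) = 14*14 = 196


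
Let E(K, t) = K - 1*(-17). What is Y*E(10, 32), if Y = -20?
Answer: -540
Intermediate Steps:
E(K, t) = 17 + K (E(K, t) = K + 17 = 17 + K)
Y*E(10, 32) = -20*(17 + 10) = -20*27 = -540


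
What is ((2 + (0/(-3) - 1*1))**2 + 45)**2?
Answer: 2116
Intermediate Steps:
((2 + (0/(-3) - 1*1))**2 + 45)**2 = ((2 + (0*(-1/3) - 1))**2 + 45)**2 = ((2 + (0 - 1))**2 + 45)**2 = ((2 - 1)**2 + 45)**2 = (1**2 + 45)**2 = (1 + 45)**2 = 46**2 = 2116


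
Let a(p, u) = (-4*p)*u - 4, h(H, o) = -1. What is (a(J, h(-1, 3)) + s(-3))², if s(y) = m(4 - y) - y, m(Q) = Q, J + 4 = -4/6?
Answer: 1444/9 ≈ 160.44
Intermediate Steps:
J = -14/3 (J = -4 - 4/6 = -4 - 4*⅙ = -4 - ⅔ = -14/3 ≈ -4.6667)
a(p, u) = -4 - 4*p*u (a(p, u) = -4*p*u - 4 = -4 - 4*p*u)
s(y) = 4 - 2*y (s(y) = (4 - y) - y = 4 - 2*y)
(a(J, h(-1, 3)) + s(-3))² = ((-4 - 4*(-14/3)*(-1)) + (4 - 2*(-3)))² = ((-4 - 56/3) + (4 + 6))² = (-68/3 + 10)² = (-38/3)² = 1444/9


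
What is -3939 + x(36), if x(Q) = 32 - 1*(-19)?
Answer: -3888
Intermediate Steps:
x(Q) = 51 (x(Q) = 32 + 19 = 51)
-3939 + x(36) = -3939 + 51 = -3888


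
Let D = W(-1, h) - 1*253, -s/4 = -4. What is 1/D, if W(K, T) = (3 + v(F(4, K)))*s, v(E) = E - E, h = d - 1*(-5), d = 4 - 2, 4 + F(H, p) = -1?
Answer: -1/205 ≈ -0.0048781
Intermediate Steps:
s = 16 (s = -4*(-4) = 16)
F(H, p) = -5 (F(H, p) = -4 - 1 = -5)
d = 2
h = 7 (h = 2 - 1*(-5) = 2 + 5 = 7)
v(E) = 0
W(K, T) = 48 (W(K, T) = (3 + 0)*16 = 3*16 = 48)
D = -205 (D = 48 - 1*253 = 48 - 253 = -205)
1/D = 1/(-205) = -1/205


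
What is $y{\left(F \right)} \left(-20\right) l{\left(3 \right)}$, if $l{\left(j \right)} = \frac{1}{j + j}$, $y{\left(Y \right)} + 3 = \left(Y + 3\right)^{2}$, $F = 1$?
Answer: $- \frac{130}{3} \approx -43.333$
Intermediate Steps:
$y{\left(Y \right)} = -3 + \left(3 + Y\right)^{2}$ ($y{\left(Y \right)} = -3 + \left(Y + 3\right)^{2} = -3 + \left(3 + Y\right)^{2}$)
$l{\left(j \right)} = \frac{1}{2 j}$
$y{\left(F \right)} \left(-20\right) l{\left(3 \right)} = \left(-3 + \left(3 + 1\right)^{2}\right) \left(-20\right) \frac{1}{2 \cdot 3} = \left(-3 + 4^{2}\right) \left(-20\right) \frac{1}{2} \cdot \frac{1}{3} = \left(-3 + 16\right) \left(-20\right) \frac{1}{6} = 13 \left(-20\right) \frac{1}{6} = \left(-260\right) \frac{1}{6} = - \frac{130}{3}$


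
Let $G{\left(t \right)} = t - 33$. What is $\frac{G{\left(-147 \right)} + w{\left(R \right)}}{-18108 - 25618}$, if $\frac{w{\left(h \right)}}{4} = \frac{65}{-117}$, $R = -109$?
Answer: $\frac{820}{196767} \approx 0.0041674$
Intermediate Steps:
$G{\left(t \right)} = -33 + t$ ($G{\left(t \right)} = t - 33 = -33 + t$)
$w{\left(h \right)} = - \frac{20}{9}$ ($w{\left(h \right)} = 4 \frac{65}{-117} = 4 \cdot 65 \left(- \frac{1}{117}\right) = 4 \left(- \frac{5}{9}\right) = - \frac{20}{9}$)
$\frac{G{\left(-147 \right)} + w{\left(R \right)}}{-18108 - 25618} = \frac{\left(-33 - 147\right) - \frac{20}{9}}{-18108 - 25618} = \frac{-180 - \frac{20}{9}}{-43726} = \left(- \frac{1640}{9}\right) \left(- \frac{1}{43726}\right) = \frac{820}{196767}$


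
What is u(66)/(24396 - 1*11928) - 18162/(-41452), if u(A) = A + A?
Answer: 9663145/21534314 ≈ 0.44873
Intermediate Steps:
u(A) = 2*A
u(66)/(24396 - 1*11928) - 18162/(-41452) = (2*66)/(24396 - 1*11928) - 18162/(-41452) = 132/(24396 - 11928) - 18162*(-1/41452) = 132/12468 + 9081/20726 = 132*(1/12468) + 9081/20726 = 11/1039 + 9081/20726 = 9663145/21534314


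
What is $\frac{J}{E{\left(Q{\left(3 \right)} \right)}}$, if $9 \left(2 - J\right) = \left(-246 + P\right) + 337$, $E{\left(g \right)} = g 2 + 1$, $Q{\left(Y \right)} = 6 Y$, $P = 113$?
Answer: $- \frac{62}{111} \approx -0.55856$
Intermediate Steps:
$E{\left(g \right)} = 1 + 2 g$ ($E{\left(g \right)} = 2 g + 1 = 1 + 2 g$)
$J = - \frac{62}{3}$ ($J = 2 - \frac{\left(-246 + 113\right) + 337}{9} = 2 - \frac{-133 + 337}{9} = 2 - \frac{68}{3} = - \frac{62}{3} \approx -20.667$)
$\frac{J}{E{\left(Q{\left(3 \right)} \right)}} = - \frac{62}{3 \left(1 + 2 \cdot 6 \cdot 3\right)} = - \frac{62}{3 \left(1 + 2 \cdot 18\right)} = - \frac{62}{3 \left(1 + 36\right)} = - \frac{62}{3 \cdot 37} = \left(- \frac{62}{3}\right) \frac{1}{37} = - \frac{62}{111}$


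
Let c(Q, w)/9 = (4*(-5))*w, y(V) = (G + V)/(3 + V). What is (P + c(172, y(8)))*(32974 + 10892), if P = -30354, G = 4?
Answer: -14741344764/11 ≈ -1.3401e+9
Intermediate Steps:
y(V) = (4 + V)/(3 + V)
c(Q, w) = -180*w (c(Q, w) = 9*((4*(-5))*w) = 9*(-20*w) = -180*w)
(P + c(172, y(8)))*(32974 + 10892) = (-30354 - 180*(4 + 8)/(3 + 8))*(32974 + 10892) = (-30354 - 180*12/11)*43866 = (-30354 - 2160/11)*43866 = -336054/11*43866 = -14741344764/11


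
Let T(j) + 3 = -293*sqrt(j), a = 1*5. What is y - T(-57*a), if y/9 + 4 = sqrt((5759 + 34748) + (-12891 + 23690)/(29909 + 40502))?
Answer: -33 + 54*sqrt(5578407656426)/70411 + 293*I*sqrt(285) ≈ 1778.4 + 4946.4*I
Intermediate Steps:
a = 5
T(j) = -3 - 293*sqrt(j)
y = -36 + 54*sqrt(5578407656426)/70411 (y = -36 + 9*sqrt((5759 + 34748) + (-12891 + 23690)/(29909 + 40502)) = -36 + 9*sqrt(40507 + 10799/70411) = -36 + 9*sqrt(2852149176/70411) = -36 + 9*(6*sqrt(5578407656426)/70411) = -36 + 54*sqrt(5578407656426)/70411 ≈ 1775.4)
y - T(-57*a) = (-36 + 54*sqrt(5578407656426)/70411) - (-3 - 293*I*sqrt(285)) = (-36 + 54*sqrt(5578407656426)/70411) + (3 + 293*I*sqrt(285)) = -33 + 54*sqrt(5578407656426)/70411 + 293*I*sqrt(285)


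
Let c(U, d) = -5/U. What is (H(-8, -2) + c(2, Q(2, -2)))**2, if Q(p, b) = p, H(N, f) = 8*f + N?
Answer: 2809/4 ≈ 702.25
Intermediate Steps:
H(N, f) = N + 8*f
(H(-8, -2) + c(2, Q(2, -2)))**2 = ((-8 + 8*(-2)) - 5/2)**2 = ((-8 - 16) - 5*1/2)**2 = (-24 - 5/2)**2 = (-53/2)**2 = 2809/4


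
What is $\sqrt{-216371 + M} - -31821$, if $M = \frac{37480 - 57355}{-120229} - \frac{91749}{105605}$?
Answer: $31821 + \frac{i \sqrt{34880917167388248502458845}}{12696783545} \approx 31821.0 + 465.16 i$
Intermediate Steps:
$M = - \frac{8931991146}{12696783545}$ ($M = \left(-19875\right) \left(- \frac{1}{120229}\right) - \frac{91749}{105605} = \frac{19875}{120229} - \frac{91749}{105605} = - \frac{8931991146}{12696783545} \approx -0.70348$)
$\sqrt{-216371 + M} - -31821 = \sqrt{-216371 - \frac{8931991146}{12696783545}} - -31821 = \sqrt{- \frac{2747224684406341}{12696783545}} + 31821 = \frac{i \sqrt{34880917167388248502458845}}{12696783545} + 31821 = 31821 + \frac{i \sqrt{34880917167388248502458845}}{12696783545}$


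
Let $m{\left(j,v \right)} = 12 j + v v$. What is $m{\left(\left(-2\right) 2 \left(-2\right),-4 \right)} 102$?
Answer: $11424$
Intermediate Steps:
$m{\left(j,v \right)} = v^{2} + 12 j$ ($m{\left(j,v \right)} = 12 j + v^{2} = v^{2} + 12 j$)
$m{\left(\left(-2\right) 2 \left(-2\right),-4 \right)} 102 = \left(\left(-4\right)^{2} + 12 \left(-2\right) 2 \left(-2\right)\right) 102 = \left(16 + 12 \left(\left(-4\right) \left(-2\right)\right)\right) 102 = \left(16 + 12 \cdot 8\right) 102 = \left(16 + 96\right) 102 = 112 \cdot 102 = 11424$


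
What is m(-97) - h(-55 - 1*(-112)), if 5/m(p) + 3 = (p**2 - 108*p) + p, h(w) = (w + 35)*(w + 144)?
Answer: -73172843/3957 ≈ -18492.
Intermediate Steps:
h(w) = (35 + w)*(144 + w)
m(p) = 5/(-3 + p**2 - 107*p) (m(p) = 5/(-3 + ((p**2 - 108*p) + p)) = 5/(-3 + (p**2 - 107*p)) = 5/(-3 + p**2 - 107*p))
m(-97) - h(-55 - 1*(-112)) = 5/(-3 + (-97)**2 - 107*(-97)) - (5040 + (-55 - 1*(-112))**2 + 179*(-55 - 1*(-112))) = 5/(-3 + 9409 + 10379) - (5040 + (-55 + 112)**2 + 179*(-55 + 112)) = 5/19785 - (5040 + 57**2 + 179*57) = 5*(1/19785) - (5040 + 3249 + 10203) = 1/3957 - 1*18492 = 1/3957 - 18492 = -73172843/3957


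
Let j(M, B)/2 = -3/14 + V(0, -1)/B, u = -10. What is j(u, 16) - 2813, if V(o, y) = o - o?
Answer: -19694/7 ≈ -2813.4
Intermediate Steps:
V(o, y) = 0
j(M, B) = -3/7 (j(M, B) = 2*(-3/14 + 0/B) = 2*(-3*1/14 + 0) = 2*(-3/14 + 0) = 2*(-3/14) = -3/7)
j(u, 16) - 2813 = -3/7 - 2813 = -19694/7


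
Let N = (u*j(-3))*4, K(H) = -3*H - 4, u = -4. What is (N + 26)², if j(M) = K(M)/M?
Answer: 24964/9 ≈ 2773.8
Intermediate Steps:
K(H) = -4 - 3*H
j(M) = (-4 - 3*M)/M
N = 80/3 (N = -4*(-3 - 4/(-3))*4 = -4*(-3 - 4*(-⅓))*4 = -4*(-3 + 4/3)*4 = -4*(-5/3)*4 = (20/3)*4 = 80/3 ≈ 26.667)
(N + 26)² = (80/3 + 26)² = (158/3)² = 24964/9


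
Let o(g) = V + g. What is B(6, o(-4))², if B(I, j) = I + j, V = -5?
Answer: 9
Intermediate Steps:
o(g) = -5 + g
B(6, o(-4))² = (6 + (-5 - 4))² = (6 - 9)² = (-3)² = 9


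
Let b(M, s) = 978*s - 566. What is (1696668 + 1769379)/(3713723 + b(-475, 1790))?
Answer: 1155349/1821259 ≈ 0.63437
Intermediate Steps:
b(M, s) = -566 + 978*s
(1696668 + 1769379)/(3713723 + b(-475, 1790)) = (1696668 + 1769379)/(3713723 + (-566 + 978*1790)) = 3466047/(3713723 + (-566 + 1750620)) = 3466047/(3713723 + 1750054) = 3466047/5463777 = 3466047*(1/5463777) = 1155349/1821259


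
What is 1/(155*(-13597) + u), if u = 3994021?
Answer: 1/1886486 ≈ 5.3009e-7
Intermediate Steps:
1/(155*(-13597) + u) = 1/(155*(-13597) + 3994021) = 1/(-2107535 + 3994021) = 1/1886486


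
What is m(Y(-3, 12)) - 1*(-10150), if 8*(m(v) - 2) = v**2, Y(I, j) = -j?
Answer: 10170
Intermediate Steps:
m(v) = 2 + v**2/8
m(Y(-3, 12)) - 1*(-10150) = (2 + (-1*12)**2/8) - 1*(-10150) = (2 + (1/8)*(-12)**2) + 10150 = (2 + (1/8)*144) + 10150 = (2 + 18) + 10150 = 20 + 10150 = 10170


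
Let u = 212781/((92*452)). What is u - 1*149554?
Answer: -6218840755/41584 ≈ -1.4955e+5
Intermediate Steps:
u = 212781/41584 ≈ 5.1169
u - 1*149554 = 212781/41584 - 1*149554 = 212781/41584 - 149554 = -6218840755/41584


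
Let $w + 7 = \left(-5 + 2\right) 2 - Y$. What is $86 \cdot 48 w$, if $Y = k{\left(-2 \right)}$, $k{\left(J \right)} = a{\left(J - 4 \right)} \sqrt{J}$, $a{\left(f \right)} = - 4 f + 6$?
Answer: $-53664 - 123840 i \sqrt{2} \approx -53664.0 - 1.7514 \cdot 10^{5} i$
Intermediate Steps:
$a{\left(f \right)} = 6 - 4 f$
$k{\left(J \right)} = \sqrt{J} \left(22 - 4 J\right)$ ($k{\left(J \right)} = \left(6 - 4 \left(J - 4\right)\right) \sqrt{J} = \left(6 - 4 \left(-4 + J\right)\right) \sqrt{J} = \left(6 - \left(-16 + 4 J\right)\right) \sqrt{J} = \left(22 - 4 J\right) \sqrt{J} = \sqrt{J} \left(22 - 4 J\right)$)
$Y = 30 i \sqrt{2}$ ($Y = \sqrt{-2} \left(22 - -8\right) = i \sqrt{2} \left(22 + 8\right) = i \sqrt{2} \cdot 30 = 30 i \sqrt{2} \approx 42.426 i$)
$w = -13 - 30 i \sqrt{2}$ ($w = -7 + \left(\left(-5 + 2\right) 2 - 30 i \sqrt{2}\right) = -7 - \left(6 + 30 i \sqrt{2}\right) = -13 - 30 i \sqrt{2} \approx -13.0 - 42.426 i$)
$86 \cdot 48 w = 86 \cdot 48 \left(-13 - 30 i \sqrt{2}\right) = 4128 \left(-13 - 30 i \sqrt{2}\right) = -53664 - 123840 i \sqrt{2}$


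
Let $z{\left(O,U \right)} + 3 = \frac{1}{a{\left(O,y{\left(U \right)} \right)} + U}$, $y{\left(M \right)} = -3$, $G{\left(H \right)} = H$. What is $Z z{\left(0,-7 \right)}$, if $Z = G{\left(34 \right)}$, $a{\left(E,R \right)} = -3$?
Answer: $- \frac{527}{5} \approx -105.4$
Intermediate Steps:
$z{\left(O,U \right)} = -3 + \frac{1}{-3 + U}$
$Z = 34$
$Z z{\left(0,-7 \right)} = 34 \frac{10 - -21}{-3 - 7} = 34 \frac{10 + 21}{-10} = 34 \left(\left(- \frac{1}{10}\right) 31\right) = 34 \left(- \frac{31}{10}\right) = - \frac{527}{5}$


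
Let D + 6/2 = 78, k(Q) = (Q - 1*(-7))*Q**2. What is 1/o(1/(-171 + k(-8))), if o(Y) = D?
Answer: 1/75 ≈ 0.013333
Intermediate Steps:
k(Q) = Q**2*(7 + Q) (k(Q) = (Q + 7)*Q**2 = (7 + Q)*Q**2 = Q**2*(7 + Q))
D = 75 (D = -3 + 78 = 75)
o(Y) = 75
1/o(1/(-171 + k(-8))) = 1/75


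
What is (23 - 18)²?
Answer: 25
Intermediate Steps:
(23 - 18)² = 5² = 25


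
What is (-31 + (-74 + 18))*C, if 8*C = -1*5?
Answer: 435/8 ≈ 54.375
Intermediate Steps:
C = -5/8 (C = (-1*5)/8 = (⅛)*(-5) = -5/8 ≈ -0.62500)
(-31 + (-74 + 18))*C = (-31 + (-74 + 18))*(-5/8) = (-31 - 56)*(-5/8) = -87*(-5/8) = 435/8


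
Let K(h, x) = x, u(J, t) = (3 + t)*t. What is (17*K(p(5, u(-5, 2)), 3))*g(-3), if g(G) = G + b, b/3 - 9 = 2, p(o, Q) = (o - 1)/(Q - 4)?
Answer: 1530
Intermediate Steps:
u(J, t) = t*(3 + t)
p(o, Q) = (-1 + o)/(-4 + Q)
b = 33 (b = 27 + 3*2 = 27 + 6 = 33)
g(G) = 33 + G (g(G) = G + 33 = 33 + G)
(17*K(p(5, u(-5, 2)), 3))*g(-3) = (17*3)*(33 - 3) = 51*30 = 1530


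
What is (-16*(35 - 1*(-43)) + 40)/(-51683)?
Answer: 1208/51683 ≈ 0.023373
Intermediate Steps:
(-16*(35 - 1*(-43)) + 40)/(-51683) = (-16*(35 + 43) + 40)*(-1/51683) = (-16*78 + 40)*(-1/51683) = (-1248 + 40)*(-1/51683) = -1208*(-1/51683) = 1208/51683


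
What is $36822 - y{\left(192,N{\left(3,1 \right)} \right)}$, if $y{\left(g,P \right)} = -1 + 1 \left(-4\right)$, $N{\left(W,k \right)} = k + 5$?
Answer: $36827$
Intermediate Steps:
$N{\left(W,k \right)} = 5 + k$
$y{\left(g,P \right)} = -5$ ($y{\left(g,P \right)} = -1 - 4 = -5$)
$36822 - y{\left(192,N{\left(3,1 \right)} \right)} = 36822 - -5 = 36822 + 5 = 36827$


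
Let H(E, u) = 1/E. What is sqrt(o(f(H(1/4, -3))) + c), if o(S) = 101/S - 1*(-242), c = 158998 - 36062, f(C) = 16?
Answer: sqrt(1970949)/4 ≈ 350.98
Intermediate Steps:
c = 122936
o(S) = 242 + 101/S (o(S) = 101/S + 242 = 242 + 101/S)
sqrt(o(f(H(1/4, -3))) + c) = sqrt((242 + 101/16) + 122936) = sqrt(3973/16 + 122936) = sqrt(1970949/16) = sqrt(1970949)/4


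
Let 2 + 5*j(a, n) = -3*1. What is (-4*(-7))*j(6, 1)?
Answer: -28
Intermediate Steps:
j(a, n) = -1 (j(a, n) = -⅖ + (-3*1)/5 = -⅖ + (⅕)*(-3) = -⅖ - ⅗ = -1)
(-4*(-7))*j(6, 1) = -4*(-7)*(-1) = 28*(-1) = -28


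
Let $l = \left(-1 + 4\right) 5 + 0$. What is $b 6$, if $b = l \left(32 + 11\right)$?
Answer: $3870$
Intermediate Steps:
$l = 15$ ($l = 3 \cdot 5 + 0 = 15 + 0 = 15$)
$b = 645$ ($b = 15 \left(32 + 11\right) = 15 \cdot 43 = 645$)
$b 6 = 645 \cdot 6 = 3870$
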